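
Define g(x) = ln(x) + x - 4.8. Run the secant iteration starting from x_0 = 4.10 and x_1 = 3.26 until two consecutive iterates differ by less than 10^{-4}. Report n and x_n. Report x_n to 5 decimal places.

g(4.10) = 0.7109870, g(3.26) = -0.3582728
x_2 = 3.2600000 − (-0.3582728)·(-0.8400000)/(-1.0692598) = 3.5414556;  |Δ| = 0.2814556
g(3.5414556) = 0.0059934
x_3 = 3.5414556 − 0.0059934·(0.2814556)/(0.3642662) = 3.5368247;  |Δ| = 0.0046309
g(3.5368247) = 0.0000540
x_4 = 3.5368247 − 0.0000540·(-0.0046309)/(-0.0059394) = 3.5367826;  |Δ| = 0.0000421
|x_4 − x_3| = 0.0000421 < 10^{-4}

n = 4, x_n = 3.53678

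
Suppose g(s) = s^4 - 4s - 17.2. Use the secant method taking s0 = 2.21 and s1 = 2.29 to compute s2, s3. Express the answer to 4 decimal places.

2.2626, 2.2636

g(2.21) = -2.185567, g(2.29) = 1.140585
s2 = 2.290000 − 1.140585·(2.290000 − 2.210000) / (1.140585 − (-2.185567)) = 2.290000 − (0.091247)/(3.326152) = 2.262567
g(2.262567) = -0.043969
s3 = 2.262567 − (-0.043969)·(2.262567 − 2.290000) / (-0.043969 − 1.140585) = 2.262567 − (0.001206)/(-1.184553) = 2.263585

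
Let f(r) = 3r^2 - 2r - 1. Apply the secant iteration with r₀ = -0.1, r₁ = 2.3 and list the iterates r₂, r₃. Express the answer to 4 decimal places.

0.0674, 0.2871

f(-0.1) = -0.770000, f(2.3) = 10.270000
r₂ = 2.300000 − 10.270000·(2.300000 − (-0.100000)) / (10.270000 − (-0.770000)) = 2.300000 − (24.648000)/(11.040000) = 0.067391
f(0.067391) = -1.121158
r₃ = 0.067391 − (-1.121158)·(0.067391 − 2.300000) / (-1.121158 − 10.270000) = 0.067391 − (2.503107)/(-11.391158) = 0.287133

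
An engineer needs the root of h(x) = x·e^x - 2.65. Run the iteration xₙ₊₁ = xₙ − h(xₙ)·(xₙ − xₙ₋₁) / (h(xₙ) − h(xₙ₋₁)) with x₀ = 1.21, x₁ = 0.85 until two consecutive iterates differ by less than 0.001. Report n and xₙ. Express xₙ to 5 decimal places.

h(1.21) = 1.4077164, h(0.85) = -0.6613002
x₂ = 0.8500000 − (-0.6613002)·(-0.3600000)/(-2.0690166) = 0.9650634;  |Δ| = 0.1150634
h(0.9650634) = -0.1167530
x₃ = 0.9650634 − (-0.1167530)·(0.1150634)/(0.5445472) = 0.9897334;  |Δ| = 0.0246700
h(0.9897334) = 0.0128947
x₄ = 0.9897334 − 0.0128947·(0.0246700)/(0.1296476) = 0.9872797;  |Δ| = 0.0024537
h(0.9872797) = -0.0002166
x₅ = 0.9872797 − (-0.0002166)·(-0.0024537)/(-0.0131113) = 0.9873203;  |Δ| = 0.0000405
|x₅ − x₄| = 0.0000405 < 0.001

n = 5, xₙ = 0.98732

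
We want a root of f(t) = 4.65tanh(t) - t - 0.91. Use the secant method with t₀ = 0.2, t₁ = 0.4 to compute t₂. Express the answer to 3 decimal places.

f(0.2) = -0.19220, f(0.4) = 0.45676
t₂ = 0.40000 − 0.45676·(0.40000 − 0.20000) / (0.45676 − (-0.19220)) = 0.40000 − (0.09135)/(0.64897) = 0.25923

0.259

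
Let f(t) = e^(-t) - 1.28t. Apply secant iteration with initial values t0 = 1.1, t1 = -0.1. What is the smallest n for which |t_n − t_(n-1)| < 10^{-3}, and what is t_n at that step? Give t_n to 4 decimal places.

n = 5, t_n = 0.4823

f(1.1) = -1.075129, f(-0.1) = 1.233171
t2 = -0.100000 − 1.233171·(-1.200000)/(2.308300) = 0.541080;  |Δ| = 0.641080
f(0.541080) = -0.110463
t3 = 0.541080 − (-0.110463)·(0.641080)/(-1.343634) = 0.488375;  |Δ| = 0.052705
f(0.488375) = -0.011498
t4 = 0.488375 − (-0.011498)·(-0.052705)/(0.098965) = 0.482252;  |Δ| = 0.006123
f(0.482252) = 0.000109
t5 = 0.482252 − 0.000109·(-0.006123)/(0.011607) = 0.482309;  |Δ| = 0.000057
|t5 − t4| = 0.000057 < 10^{-3}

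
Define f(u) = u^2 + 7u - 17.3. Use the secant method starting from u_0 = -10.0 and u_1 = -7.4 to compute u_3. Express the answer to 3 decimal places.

-8.962

f(-10.0) = 12.70000, f(-7.4) = -14.34000
u_2 = -7.40000 − (-14.34000)·(-7.40000 − (-10.00000)) / (-14.34000 − 12.70000) = -7.40000 − (-37.28400)/(-27.04000) = -8.77885
f(-8.77885) = -1.68378
u_3 = -8.77885 − (-1.68378)·(-8.77885 − (-7.40000)) / (-1.68378 − (-14.34000)) = -8.77885 − (2.32168)/(12.65622) = -8.96229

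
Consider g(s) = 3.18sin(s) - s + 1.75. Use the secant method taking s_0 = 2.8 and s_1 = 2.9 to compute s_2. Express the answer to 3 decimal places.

2.804

g(2.8) = 0.01526, g(2.9) = -0.38919
s_2 = 2.90000 − (-0.38919)·(2.90000 − 2.80000) / (-0.38919 − 0.01526) = 2.90000 − (-0.03892)/(-0.40445) = 2.80377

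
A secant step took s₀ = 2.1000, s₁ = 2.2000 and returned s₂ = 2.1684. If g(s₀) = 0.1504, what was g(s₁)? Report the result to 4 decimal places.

-0.0695

The secant line through (2.1000, 0.1504) and (2.2000, g(s₁)) crosses zero at s₂ = 2.1684.
So (2.1000, 0.1504), (2.2000, g(s₁)), (2.1684, 0) are collinear:
g(s₁) = 0.1504 · (2.2000 − 2.1684) / (2.1000 − 2.1684) = 0.1504 · (0.031600)/(-0.068400) = -0.069483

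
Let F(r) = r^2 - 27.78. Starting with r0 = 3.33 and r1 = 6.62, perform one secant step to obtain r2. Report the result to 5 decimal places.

5.00750

F(3.33) = -16.6911000, F(6.62) = 16.0444000
r2 = 6.6200000 − 16.0444000·(6.6200000 − 3.3300000) / (16.0444000 − (-16.6911000)) = 6.6200000 − (52.7860760)/(32.7355000) = 5.0074975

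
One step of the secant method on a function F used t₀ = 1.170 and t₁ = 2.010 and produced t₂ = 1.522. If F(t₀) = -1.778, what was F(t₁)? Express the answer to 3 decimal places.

The secant line through (1.170, -1.778) and (2.010, F(t₁)) crosses zero at t₂ = 1.522.
So (1.170, -1.778), (2.010, F(t₁)), (1.522, 0) are collinear:
F(t₁) = -1.778 · (2.010 − 1.522) / (1.170 − 1.522) = -1.778 · (0.48800)/(-0.35200) = 2.46495

2.465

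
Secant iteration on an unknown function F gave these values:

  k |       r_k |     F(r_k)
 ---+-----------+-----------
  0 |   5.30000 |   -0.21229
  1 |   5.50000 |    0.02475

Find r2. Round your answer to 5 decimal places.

5.47912

r2 = 5.50000 − 0.02475·(5.50000 − 5.30000) / (0.02475 − (-0.21229))
   = 5.50000 − (0.0049500)/(0.2370400) = 5.4791174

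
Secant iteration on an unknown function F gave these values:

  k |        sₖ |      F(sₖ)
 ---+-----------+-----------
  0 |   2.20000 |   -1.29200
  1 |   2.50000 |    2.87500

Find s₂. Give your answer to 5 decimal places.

s₂ = 2.50000 − 2.87500·(2.50000 − 2.20000) / (2.87500 − (-1.29200))
   = 2.50000 − (0.8625000)/(4.1670000) = 2.2930166

2.29302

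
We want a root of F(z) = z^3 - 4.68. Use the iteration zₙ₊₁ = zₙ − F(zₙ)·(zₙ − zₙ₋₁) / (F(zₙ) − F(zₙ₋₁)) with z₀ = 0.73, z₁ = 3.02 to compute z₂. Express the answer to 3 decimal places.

F(0.73) = -4.29098, F(3.02) = 22.86361
z₂ = 3.02000 − 22.86361·(3.02000 − 0.73000) / (22.86361 − (-4.29098)) = 3.02000 − (52.35766)/(27.15459) = 1.09187

1.092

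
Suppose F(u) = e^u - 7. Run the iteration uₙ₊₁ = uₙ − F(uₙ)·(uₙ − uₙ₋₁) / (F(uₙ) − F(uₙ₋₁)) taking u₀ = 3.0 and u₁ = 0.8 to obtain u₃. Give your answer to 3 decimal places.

F(3.0) = 13.08554, F(0.8) = -4.77446
u₂ = 0.80000 − (-4.77446)·(0.80000 − 3.00000) / (-4.77446 − 13.08554) = 0.80000 − (10.50381)/(-17.86000) = 1.38812
F(1.38812) = -2.99269
u₃ = 1.38812 − (-2.99269)·(1.38812 − 0.80000) / (-2.99269 − (-4.77446)) = 1.38812 − (-1.76006)/(1.78177) = 2.37594

2.376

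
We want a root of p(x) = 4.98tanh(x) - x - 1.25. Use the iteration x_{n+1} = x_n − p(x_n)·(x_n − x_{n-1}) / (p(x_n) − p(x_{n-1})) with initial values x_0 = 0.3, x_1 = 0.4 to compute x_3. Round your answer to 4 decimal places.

0.3282

p(0.3) = -0.099263, p(0.4) = 0.242146
x_2 = 0.400000 − 0.242146·(0.400000 − 0.300000) / (0.242146 − (-0.099263)) = 0.400000 − (0.024215)/(0.341409) = 0.329075
p(0.329075) = 0.003017
x_3 = 0.329075 − 0.003017·(0.329075 − 0.400000) / (0.003017 − 0.242146) = 0.329075 − (-0.000214)/(-0.239129) = 0.328180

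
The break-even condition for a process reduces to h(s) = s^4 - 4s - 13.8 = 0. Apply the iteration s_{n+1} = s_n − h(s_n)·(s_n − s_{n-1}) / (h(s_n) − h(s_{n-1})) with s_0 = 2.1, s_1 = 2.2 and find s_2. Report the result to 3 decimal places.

h(2.1) = -2.75190, h(2.2) = 0.82560
s_2 = 2.20000 − 0.82560·(2.20000 − 2.10000) / (0.82560 − (-2.75190)) = 2.20000 − (0.08256)/(3.57750) = 2.17692

2.177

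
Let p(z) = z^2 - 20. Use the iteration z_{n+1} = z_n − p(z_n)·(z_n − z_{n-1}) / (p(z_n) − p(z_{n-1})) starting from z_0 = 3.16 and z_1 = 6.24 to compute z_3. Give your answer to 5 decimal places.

4.43045

p(3.16) = -10.0144000, p(6.24) = 18.9376000
z_2 = 6.2400000 − 18.9376000·(6.2400000 − 3.1600000) / (18.9376000 − (-10.0144000)) = 6.2400000 − (58.3278080)/(28.9520000) = 4.2253617
p(4.2253617) = -2.1463185
z_3 = 4.2253617 − (-2.1463185)·(4.2253617 − 6.2400000) / (-2.1463185 − 18.9376000) = 4.2253617 − (4.3240554)/(-21.0839185) = 4.4304495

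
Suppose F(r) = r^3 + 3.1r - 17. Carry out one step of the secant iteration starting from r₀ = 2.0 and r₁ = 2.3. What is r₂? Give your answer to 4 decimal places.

F(2.0) = -2.800000, F(2.3) = 2.297000
r₂ = 2.300000 − 2.297000·(2.300000 − 2.000000) / (2.297000 − (-2.800000)) = 2.300000 − (0.689100)/(5.097000) = 2.164803

2.1648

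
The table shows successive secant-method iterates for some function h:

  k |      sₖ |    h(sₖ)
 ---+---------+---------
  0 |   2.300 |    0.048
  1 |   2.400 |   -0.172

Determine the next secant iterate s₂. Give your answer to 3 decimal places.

s₂ = 2.400 − (-0.172)·(2.400 − 2.300) / (-0.172 − 0.048)
   = 2.400 − (-0.01720)/(-0.22000) = 2.32182

2.322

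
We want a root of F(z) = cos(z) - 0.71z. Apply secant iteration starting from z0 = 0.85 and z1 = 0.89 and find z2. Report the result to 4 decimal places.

0.8883

F(0.85) = 0.056483, F(0.89) = -0.002488
z2 = 0.890000 − (-0.002488)·(0.890000 − 0.850000) / (-0.002488 − 0.056483) = 0.890000 − (-0.000100)/(-0.058971) = 0.888312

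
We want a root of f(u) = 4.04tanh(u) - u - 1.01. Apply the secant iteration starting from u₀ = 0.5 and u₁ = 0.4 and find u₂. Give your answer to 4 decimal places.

f(0.5) = 0.356953, f(0.4) = 0.124994
u₂ = 0.400000 − 0.124994·(0.400000 − 0.500000) / (0.124994 − 0.356953) = 0.400000 − (-0.012499)/(-0.231960) = 0.346114

0.3461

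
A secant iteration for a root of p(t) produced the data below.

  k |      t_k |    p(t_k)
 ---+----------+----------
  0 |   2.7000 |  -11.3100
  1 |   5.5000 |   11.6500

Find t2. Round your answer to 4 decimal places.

t2 = 5.5000 − 11.6500·(5.5000 − 2.7000) / (11.6500 − (-11.3100))
   = 5.5000 − (32.620000)/(22.960000) = 4.079268

4.0793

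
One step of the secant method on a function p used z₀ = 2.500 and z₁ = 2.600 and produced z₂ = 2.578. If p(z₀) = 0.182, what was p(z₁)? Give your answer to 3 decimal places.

The secant line through (2.500, 0.182) and (2.600, p(z₁)) crosses zero at z₂ = 2.578.
So (2.500, 0.182), (2.600, p(z₁)), (2.578, 0) are collinear:
p(z₁) = 0.182 · (2.600 − 2.578) / (2.500 − 2.578) = 0.182 · (0.02200)/(-0.07800) = -0.05133

-0.051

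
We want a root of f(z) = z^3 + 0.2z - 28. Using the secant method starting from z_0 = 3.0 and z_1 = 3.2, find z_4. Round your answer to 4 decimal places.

f(3.0) = -0.400000, f(3.2) = 5.408000
z_2 = 3.200000 − 5.408000·(3.200000 − 3.000000) / (5.408000 − (-0.400000)) = 3.200000 − (1.081600)/(5.808000) = 3.013774
f(3.013774) = -0.023634
z_3 = 3.013774 − (-0.023634)·(3.013774 − 3.200000) / (-0.023634 − 5.408000) = 3.013774 − (0.004401)/(-5.431634) = 3.014584
f(3.014584) = -0.001387
z_4 = 3.014584 − (-0.001387)·(3.014584 − 3.013774) / (-0.001387 − (-0.023634)) = 3.014584 − (-0.000001)/(0.022248) = 3.014635

3.0146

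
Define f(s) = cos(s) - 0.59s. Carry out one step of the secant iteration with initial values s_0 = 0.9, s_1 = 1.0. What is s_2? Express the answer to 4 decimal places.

0.9646

f(0.9) = 0.090610, f(1.0) = -0.049698
s_2 = 1.000000 − (-0.049698)·(1.000000 − 0.900000) / (-0.049698 − 0.090610) = 1.000000 − (-0.004970)/(-0.140308) = 0.964579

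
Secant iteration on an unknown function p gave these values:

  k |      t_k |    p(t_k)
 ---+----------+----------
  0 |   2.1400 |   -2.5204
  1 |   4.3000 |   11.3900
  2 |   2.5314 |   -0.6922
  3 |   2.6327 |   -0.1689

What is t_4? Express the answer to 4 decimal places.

2.6654

t_4 = 2.6327 − (-0.1689)·(2.6327 − 2.5314) / (-0.1689 − (-0.6922))
   = 2.6327 − (-0.017110)/(0.523300) = 2.665396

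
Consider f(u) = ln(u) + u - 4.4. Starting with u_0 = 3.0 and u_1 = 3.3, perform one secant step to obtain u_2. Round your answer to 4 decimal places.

3.2287

f(3.0) = -0.301388, f(3.3) = 0.093922
u_2 = 3.300000 − 0.093922·(3.300000 − 3.000000) / (0.093922 − (-0.301388)) = 3.300000 − (0.028177)/(0.395310) = 3.228722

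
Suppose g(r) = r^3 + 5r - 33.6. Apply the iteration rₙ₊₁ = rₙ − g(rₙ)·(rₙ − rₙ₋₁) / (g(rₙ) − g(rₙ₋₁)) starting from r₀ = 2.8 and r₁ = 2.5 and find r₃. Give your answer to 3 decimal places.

g(2.8) = 2.35200, g(2.5) = -5.47500
r₂ = 2.50000 − (-5.47500)·(2.50000 − 2.80000) / (-5.47500 − 2.35200) = 2.50000 − (1.64250)/(-7.82700) = 2.70985
g(2.70985) = -0.15153
r₃ = 2.70985 − (-0.15153)·(2.70985 − 2.50000) / (-0.15153 − (-5.47500)) = 2.70985 − (-0.03180)/(5.32347) = 2.71582

2.716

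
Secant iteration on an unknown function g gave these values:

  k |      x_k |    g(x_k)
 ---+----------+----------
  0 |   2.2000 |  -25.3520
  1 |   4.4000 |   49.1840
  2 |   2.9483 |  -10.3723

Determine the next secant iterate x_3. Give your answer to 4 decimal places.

3.2011

x_3 = 2.9483 − (-10.3723)·(2.9483 − 4.4000) / (-10.3723 − 49.1840)
   = 2.9483 − (15.057468)/(-59.556300) = 3.201127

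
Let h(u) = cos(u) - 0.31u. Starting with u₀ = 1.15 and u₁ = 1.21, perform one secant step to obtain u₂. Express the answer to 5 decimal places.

h(1.15) = 0.0519874, h(1.21) = -0.0220806
u₂ = 1.2100000 − (-0.0220806)·(1.2100000 − 1.1500000) / (-0.0220806 − 0.0519874) = 1.2100000 − (-0.0013248)/(-0.0740680) = 1.1921133

1.19211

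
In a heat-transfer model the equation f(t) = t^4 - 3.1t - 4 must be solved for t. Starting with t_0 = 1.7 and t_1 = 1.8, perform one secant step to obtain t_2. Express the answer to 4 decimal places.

f(1.7) = -0.917900, f(1.8) = 0.917600
t_2 = 1.800000 − 0.917600·(1.800000 − 1.700000) / (0.917600 − (-0.917900)) = 1.800000 − (0.091760)/(1.835500) = 1.750008

1.7500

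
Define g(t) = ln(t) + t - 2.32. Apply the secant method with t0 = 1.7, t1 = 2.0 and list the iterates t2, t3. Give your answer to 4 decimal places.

g(1.7) = -0.089372, g(2.0) = 0.373147
t2 = 2.000000 − 0.373147·(2.000000 − 1.700000) / (0.373147 − (-0.089372)) = 2.000000 − (0.111944)/(0.462519) = 1.757968
g(1.757968) = 0.002127
t3 = 1.757968 − 0.002127·(1.757968 − 2.000000) / (0.002127 − 0.373147) = 1.757968 − (-0.000515)/(-0.371020) = 1.756581

1.7580, 1.7566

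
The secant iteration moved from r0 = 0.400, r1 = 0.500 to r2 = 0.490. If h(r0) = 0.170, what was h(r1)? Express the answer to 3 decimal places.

-0.019

The secant line through (0.400, 0.170) and (0.500, h(r1)) crosses zero at r2 = 0.490.
So (0.400, 0.170), (0.500, h(r1)), (0.490, 0) are collinear:
h(r1) = 0.170 · (0.500 − 0.490) / (0.400 − 0.490) = 0.170 · (0.01000)/(-0.09000) = -0.01889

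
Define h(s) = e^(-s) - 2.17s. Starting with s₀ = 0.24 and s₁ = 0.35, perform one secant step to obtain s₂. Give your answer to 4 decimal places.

h(0.24) = 0.265828, h(0.35) = -0.054812
s₂ = 0.350000 − (-0.054812)·(0.350000 − 0.240000) / (-0.054812 − 0.265828) = 0.350000 − (-0.006029)/(-0.320640) = 0.331196

0.3312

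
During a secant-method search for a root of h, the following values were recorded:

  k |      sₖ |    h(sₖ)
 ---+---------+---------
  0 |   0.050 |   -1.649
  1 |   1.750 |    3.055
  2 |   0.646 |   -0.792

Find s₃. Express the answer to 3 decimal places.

0.873

s₃ = 0.646 − (-0.792)·(0.646 − 1.750) / (-0.792 − 3.055)
   = 0.646 − (0.87437)/(-3.84700) = 0.87329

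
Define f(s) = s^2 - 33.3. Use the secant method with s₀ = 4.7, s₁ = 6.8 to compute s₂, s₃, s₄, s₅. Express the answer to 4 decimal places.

5.6748, 5.7627, 5.7707, 5.7706

f(4.7) = -11.210000, f(6.8) = 12.940000
s₂ = 6.800000 − 12.940000·(6.800000 − 4.700000) / (12.940000 − (-11.210000)) = 6.800000 − (27.174000)/(24.150000) = 5.674783
f(5.674783) = -1.096842
s₃ = 5.674783 − (-1.096842)·(5.674783 − 6.800000) / (-1.096842 − 12.940000) = 5.674783 − (1.234186)/(-14.036842) = 5.762707
f(5.762707) = -0.091204
s₄ = 5.762707 − (-0.091204)·(5.762707 − 5.674783) / (-0.091204 − (-1.096842)) = 5.762707 − (-0.008019)/(1.005639) = 5.770681
f(5.770681) = 0.000765
s₅ = 5.770681 − 0.000765·(5.770681 − 5.762707) / (0.000765 − (-0.091204)) = 5.770681 − (0.000006)/(0.091968) = 5.770615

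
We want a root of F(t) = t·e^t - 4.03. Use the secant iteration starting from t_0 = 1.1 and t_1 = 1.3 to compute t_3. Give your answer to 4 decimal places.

1.2058

F(1.1) = -0.725417, F(1.3) = 0.740086
t_2 = 1.300000 − 0.740086·(1.300000 − 1.100000) / (0.740086 − (-0.725417)) = 1.300000 − (0.148017)/(1.465503) = 1.198999
F(1.198999) = -0.053165
t_3 = 1.198999 − (-0.053165)·(1.198999 − 1.300000) / (-0.053165 − 0.740086) = 1.198999 − (0.005370)/(-0.793251) = 1.205768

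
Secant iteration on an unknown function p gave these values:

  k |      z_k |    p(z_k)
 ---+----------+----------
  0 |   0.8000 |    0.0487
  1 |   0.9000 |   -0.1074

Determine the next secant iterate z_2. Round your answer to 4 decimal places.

0.8312

z_2 = 0.9000 − (-0.1074)·(0.9000 − 0.8000) / (-0.1074 − 0.0487)
   = 0.9000 − (-0.010740)/(-0.156100) = 0.831198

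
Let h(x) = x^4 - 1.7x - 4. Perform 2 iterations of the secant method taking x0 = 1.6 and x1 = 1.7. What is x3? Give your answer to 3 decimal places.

1.611

h(1.6) = -0.16640, h(1.7) = 1.46210
x2 = 1.70000 − 1.46210·(1.70000 − 1.60000) / (1.46210 − (-0.16640)) = 1.70000 − (0.14621)/(1.62850) = 1.61022
h(1.61022) = -0.01475
x3 = 1.61022 − (-0.01475)·(1.61022 − 1.70000) / (-0.01475 − 1.46210) = 1.61022 − (0.00132)/(-1.47685) = 1.61111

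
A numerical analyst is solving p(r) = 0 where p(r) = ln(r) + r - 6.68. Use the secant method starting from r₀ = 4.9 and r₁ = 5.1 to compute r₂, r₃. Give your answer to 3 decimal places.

p(4.9) = -0.19076, p(5.1) = 0.04924
r₂ = 5.10000 − 0.04924·(5.10000 − 4.90000) / (0.04924 − (-0.19076)) = 5.10000 − (0.00985)/(0.24001) = 5.05897
p(5.05897) = 0.00013
r₃ = 5.05897 − 0.00013·(5.05897 − 5.10000) / (0.00013 − 0.04924) = 5.05897 − (-0.00001)/(-0.04911) = 5.05886

5.059, 5.059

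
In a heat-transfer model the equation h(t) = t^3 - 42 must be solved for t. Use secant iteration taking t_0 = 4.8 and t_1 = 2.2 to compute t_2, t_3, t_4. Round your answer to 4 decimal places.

h(4.8) = 68.592000, h(2.2) = -31.352000
t_2 = 2.200000 − (-31.352000)·(2.200000 − 4.800000) / (-31.352000 − 68.592000) = 2.200000 − (81.515200)/(-99.944000) = 3.015609
h(3.015609) = -14.576367
t_3 = 3.015609 − (-14.576367)·(3.015609 − 2.200000) / (-14.576367 − (-31.352000)) = 3.015609 − (-11.888613)/(16.775633) = 3.724292
h(3.724292) = 9.657244
t_4 = 3.724292 − 9.657244·(3.724292 − 3.015609) / (9.657244 − (-14.576367)) = 3.724292 − (6.843929)/(24.233611) = 3.441877

3.0156, 3.7243, 3.4419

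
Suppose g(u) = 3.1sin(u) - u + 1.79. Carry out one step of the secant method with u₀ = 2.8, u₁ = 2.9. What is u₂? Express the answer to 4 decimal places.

2.8072

g(2.8) = 0.028463, g(2.9) = -0.368327
u₂ = 2.900000 − (-0.368327)·(2.900000 − 2.800000) / (-0.368327 − 0.028463) = 2.900000 − (-0.036833)/(-0.396790) = 2.807173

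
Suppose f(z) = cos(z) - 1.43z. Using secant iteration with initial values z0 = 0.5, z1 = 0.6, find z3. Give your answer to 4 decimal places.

f(0.5) = 0.162583, f(0.6) = -0.032664
z2 = 0.600000 − (-0.032664)·(0.600000 − 0.500000) / (-0.032664 − 0.162583) = 0.600000 − (-0.003266)/(-0.195247) = 0.583270
f(0.583270) = 0.000590
z3 = 0.583270 − 0.000590·(0.583270 − 0.600000) / (0.000590 − (-0.032664)) = 0.583270 − (-0.000010)/(0.033254) = 0.583567

0.5836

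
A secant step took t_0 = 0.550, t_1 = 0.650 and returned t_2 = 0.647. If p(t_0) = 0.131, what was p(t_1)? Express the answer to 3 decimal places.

-0.004

The secant line through (0.550, 0.131) and (0.650, p(t_1)) crosses zero at t_2 = 0.647.
So (0.550, 0.131), (0.650, p(t_1)), (0.647, 0) are collinear:
p(t_1) = 0.131 · (0.650 − 0.647) / (0.550 − 0.647) = 0.131 · (0.00300)/(-0.09700) = -0.00405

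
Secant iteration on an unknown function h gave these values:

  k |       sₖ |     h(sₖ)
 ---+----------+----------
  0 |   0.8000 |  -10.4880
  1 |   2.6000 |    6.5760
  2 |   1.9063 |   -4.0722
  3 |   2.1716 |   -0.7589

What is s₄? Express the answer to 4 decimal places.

s₄ = 2.1716 − (-0.7589)·(2.1716 − 1.9063) / (-0.7589 − (-4.0722))
   = 2.1716 − (-0.201336)/(3.313300) = 2.232366

2.2324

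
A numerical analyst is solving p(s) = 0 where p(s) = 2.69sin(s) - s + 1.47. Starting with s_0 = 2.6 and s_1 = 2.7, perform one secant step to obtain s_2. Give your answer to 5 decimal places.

2.67616

p(2.6) = 0.2566987, p(2.7) = -0.0803481
s_2 = 2.7000000 − (-0.0803481)·(2.7000000 − 2.6000000) / (-0.0803481 − 0.2566987) = 2.7000000 − (-0.0080348)/(-0.3370468) = 2.6761611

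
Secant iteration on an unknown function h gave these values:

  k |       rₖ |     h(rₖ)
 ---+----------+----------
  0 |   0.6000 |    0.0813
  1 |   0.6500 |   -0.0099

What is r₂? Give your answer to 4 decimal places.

r₂ = 0.6500 − (-0.0099)·(0.6500 − 0.6000) / (-0.0099 − 0.0813)
   = 0.6500 − (-0.000495)/(-0.091200) = 0.644572

0.6446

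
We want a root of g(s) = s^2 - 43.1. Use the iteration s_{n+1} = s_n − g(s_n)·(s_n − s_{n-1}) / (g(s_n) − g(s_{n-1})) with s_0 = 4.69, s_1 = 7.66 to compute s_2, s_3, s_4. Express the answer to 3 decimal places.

6.399, 6.552, 6.565

g(4.69) = -21.10390, g(7.66) = 15.57560
s_2 = 7.66000 − 15.57560·(7.66000 − 4.69000) / (15.57560 − (-21.10390)) = 7.66000 − (46.25953)/(36.67950) = 6.39882
g(6.39882) = -2.15513
s_3 = 6.39882 − (-2.15513)·(6.39882 − 7.66000) / (-2.15513 − 15.57560) = 6.39882 − (2.71801)/(-17.73073) = 6.55211
g(6.55211) = -0.16983
s_4 = 6.55211 − (-0.16983)·(6.55211 − 6.39882) / (-0.16983 − (-2.15513)) = 6.55211 − (-0.02603)/(1.98530) = 6.56523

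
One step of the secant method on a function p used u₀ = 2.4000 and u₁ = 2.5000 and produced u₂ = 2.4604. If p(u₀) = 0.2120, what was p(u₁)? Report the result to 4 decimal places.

The secant line through (2.4000, 0.2120) and (2.5000, p(u₁)) crosses zero at u₂ = 2.4604.
So (2.4000, 0.2120), (2.5000, p(u₁)), (2.4604, 0) are collinear:
p(u₁) = 0.2120 · (2.5000 − 2.4604) / (2.4000 − 2.4604) = 0.2120 · (0.039600)/(-0.060400) = -0.138993

-0.1390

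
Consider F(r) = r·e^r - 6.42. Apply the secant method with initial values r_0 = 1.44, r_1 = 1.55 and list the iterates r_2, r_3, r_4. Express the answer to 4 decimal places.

1.4707, 1.4724, 1.4725

F(1.44) = -0.342198, F(1.55) = 0.882779
r_2 = 1.550000 − 0.882779·(1.550000 − 1.440000) / (0.882779 − (-0.342198)) = 1.550000 − (0.097106)/(1.224977) = 1.470729
F(1.470729) = -0.018794
r_3 = 1.470729 − (-0.018794)·(1.470729 − 1.550000) / (-0.018794 − 0.882779) = 1.470729 − (0.001490)/(-0.901572) = 1.472381
F(1.472381) = -0.001003
r_4 = 1.472381 − (-0.001003)·(1.472381 − 1.470729) / (-0.001003 − (-0.018794)) = 1.472381 − (-0.000002)/(0.017790) = 1.472474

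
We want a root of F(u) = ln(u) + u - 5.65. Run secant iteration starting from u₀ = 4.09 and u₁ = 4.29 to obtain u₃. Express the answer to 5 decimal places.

F(4.09) = -0.1514550, F(4.29) = 0.0962867
u₂ = 4.2900000 − 0.0962867·(4.2900000 − 4.0900000) / (0.0962867 − (-0.1514550)) = 4.2900000 − (0.0192573)/(0.2477418) = 4.2122685
F(4.2122685) = 0.0002698
u₃ = 4.2122685 − 0.0002698·(4.2122685 − 4.2900000) / (0.0002698 − 0.0962867) = 4.2122685 − (-0.0000210)/(-0.0960169) = 4.2120500

4.21205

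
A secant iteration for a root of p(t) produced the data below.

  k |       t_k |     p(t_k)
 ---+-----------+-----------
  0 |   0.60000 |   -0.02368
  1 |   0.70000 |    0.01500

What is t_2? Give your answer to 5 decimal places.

0.66122

t_2 = 0.70000 − 0.01500·(0.70000 − 0.60000) / (0.01500 − (-0.02368))
   = 0.70000 − (0.0015000)/(0.0386800) = 0.6612203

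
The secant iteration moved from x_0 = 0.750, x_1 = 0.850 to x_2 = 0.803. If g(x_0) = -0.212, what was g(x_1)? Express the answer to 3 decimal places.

0.188

The secant line through (0.750, -0.212) and (0.850, g(x_1)) crosses zero at x_2 = 0.803.
So (0.750, -0.212), (0.850, g(x_1)), (0.803, 0) are collinear:
g(x_1) = -0.212 · (0.850 − 0.803) / (0.750 − 0.803) = -0.212 · (0.04700)/(-0.05300) = 0.18800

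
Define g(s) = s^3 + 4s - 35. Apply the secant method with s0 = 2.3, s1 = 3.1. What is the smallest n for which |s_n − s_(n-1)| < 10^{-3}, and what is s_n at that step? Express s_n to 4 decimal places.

g(2.3) = -13.633000, g(3.1) = 7.191000
s2 = 3.100000 − 7.191000·(0.800000)/(20.824000) = 2.823742;  |Δ| = 0.276258
g(2.823742) = -1.189876
s3 = 2.823742 − (-1.189876)·(-0.276258)/(-8.380876) = 2.862964;  |Δ| = 0.039222
g(2.862964) = -0.081690
s4 = 2.862964 − (-0.081690)·(0.039222)/(1.108186) = 2.865855;  |Δ| = 0.002891
g(2.865855) = 0.001041
s5 = 2.865855 − 0.001041·(0.002891)/(0.082731) = 2.865818;  |Δ| = 0.000036
|s5 − s4| = 0.000036 < 10^{-3}

n = 5, s_n = 2.8658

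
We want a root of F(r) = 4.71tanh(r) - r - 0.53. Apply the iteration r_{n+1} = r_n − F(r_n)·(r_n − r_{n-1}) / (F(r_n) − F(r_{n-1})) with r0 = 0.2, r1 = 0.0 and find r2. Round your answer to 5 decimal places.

0.14528

F(0.2) = 0.1996378, F(0.0) = -0.5300000
r2 = 0.0000000 − (-0.5300000)·(0.0000000 − 0.2000000) / (-0.5300000 − 0.1996378) = 0.0000000 − (0.1060000)/(-0.7296378) = 0.1452776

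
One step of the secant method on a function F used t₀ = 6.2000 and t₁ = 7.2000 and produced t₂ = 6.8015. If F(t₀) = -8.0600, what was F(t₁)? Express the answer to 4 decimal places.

5.3398

The secant line through (6.2000, -8.0600) and (7.2000, F(t₁)) crosses zero at t₂ = 6.8015.
So (6.2000, -8.0600), (7.2000, F(t₁)), (6.8015, 0) are collinear:
F(t₁) = -8.0600 · (7.2000 − 6.8015) / (6.2000 − 6.8015) = -8.0600 · (0.398500)/(-0.601500) = 5.339834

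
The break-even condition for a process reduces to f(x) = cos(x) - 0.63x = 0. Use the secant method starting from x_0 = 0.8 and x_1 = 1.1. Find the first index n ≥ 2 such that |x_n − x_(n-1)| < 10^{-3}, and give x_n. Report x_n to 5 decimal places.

f(0.8) = 0.1927067, f(1.1) = -0.2394039
x_2 = 1.1000000 − (-0.2394039)·(0.3000000)/(-0.4321106) = 0.9337899;  |Δ| = 0.1662101
f(0.9337899) = 0.0065041
x_3 = 0.9337899 − 0.0065041·(-0.1662101)/(0.2459079) = 0.9381860;  |Δ| = 0.0043961
f(0.9381860) = 0.0001948
x_4 = 0.9381860 − 0.0001948·(0.0043961)/(-0.0063092) = 0.9383217;  |Δ| = 0.0001357
|x_4 − x_3| = 0.0001357 < 10^{-3}

n = 4, x_n = 0.93832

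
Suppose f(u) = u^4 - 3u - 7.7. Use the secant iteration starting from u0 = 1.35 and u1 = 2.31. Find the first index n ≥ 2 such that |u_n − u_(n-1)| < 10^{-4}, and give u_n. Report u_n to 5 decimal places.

f(1.35) = -8.4284937, f(2.31) = 13.8439632
u2 = 2.3100000 − 13.8439632·(0.9600000)/(22.2724570) = 1.7132897;  |Δ| = 0.5967103
f(1.7132897) = -4.2235216
u3 = 1.7132897 − (-4.2235216)·(-0.5967103)/(-18.0674848) = 1.8527789;  |Δ| = 0.1394892
f(1.8527789) = -1.4742923
u4 = 1.8527789 − (-1.4742923)·(0.1394892)/(2.7492293) = 1.9275809;  |Δ| = 0.0748020
f(1.9275809) = 0.3227033
u5 = 1.9275809 − 0.3227033·(0.0748020)/(1.7969956) = 1.9141480;  |Δ| = 0.0134329
f(1.9141480) = -0.0178227
u6 = 1.9141480 − (-0.0178227)·(-0.0134329)/(-0.3405259) = 1.9148510;  |Δ| = 0.0007031
f(1.9148510) = -0.0001977
u7 = 1.9148510 − (-0.0001977)·(0.0007031)/(0.0176249) = 1.9148589;  |Δ| = 0.0000079
|u7 − u6| = 0.0000079 < 10^{-4}

n = 7, u_n = 1.91486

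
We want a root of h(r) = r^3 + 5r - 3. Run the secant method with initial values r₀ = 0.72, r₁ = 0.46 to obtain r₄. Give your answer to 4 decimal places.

0.5641

h(0.72) = 0.973248, h(0.46) = -0.602664
r₂ = 0.460000 − (-0.602664)·(0.460000 − 0.720000) / (-0.602664 − 0.973248) = 0.460000 − (0.156693)/(-1.575912) = 0.559430
h(0.559430) = -0.027771
r₃ = 0.559430 − (-0.027771)·(0.559430 − 0.460000) / (-0.027771 − (-0.602664)) = 0.559430 − (-0.002761)/(0.574893) = 0.564233
h(0.564233) = 0.000793
r₄ = 0.564233 − 0.000793·(0.564233 − 0.559430) / (0.000793 − (-0.027771)) = 0.564233 − (0.000004)/(0.028564) = 0.564100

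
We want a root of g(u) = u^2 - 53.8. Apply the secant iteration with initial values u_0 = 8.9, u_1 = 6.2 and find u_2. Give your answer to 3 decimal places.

g(8.9) = 25.41000, g(6.2) = -15.36000
u_2 = 6.20000 − (-15.36000)·(6.20000 − 8.90000) / (-15.36000 − 25.41000) = 6.20000 − (41.47200)/(-40.77000) = 7.21722

7.217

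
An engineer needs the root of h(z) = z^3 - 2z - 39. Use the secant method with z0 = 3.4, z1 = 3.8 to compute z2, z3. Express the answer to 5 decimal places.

h(3.4) = -6.4960000, h(3.8) = 8.2720000
z2 = 3.8000000 − 8.2720000·(3.8000000 − 3.4000000) / (8.2720000 − (-6.4960000)) = 3.8000000 − (3.3088000)/(14.7680000) = 3.5759480
h(3.5759480) = -0.4248040
z3 = 3.5759480 − (-0.4248040)·(3.5759480 − 3.8000000) / (-0.4248040 − 8.2720000) = 3.5759480 − (0.0951782)/(-8.6968040) = 3.5868920

3.57595, 3.58689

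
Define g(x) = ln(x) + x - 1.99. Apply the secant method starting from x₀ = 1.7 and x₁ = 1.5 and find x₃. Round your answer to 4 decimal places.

1.5511

g(1.7) = 0.240628, g(1.5) = -0.084535
x₂ = 1.500000 − (-0.084535)·(1.500000 − 1.700000) / (-0.084535 − 0.240628) = 1.500000 − (0.016907)/(-0.325163) = 1.551995
g(1.551995) = 0.001537
x₃ = 1.551995 − 0.001537·(1.551995 − 1.500000) / (0.001537 − (-0.084535)) = 1.551995 − (0.000080)/(0.086072) = 1.551067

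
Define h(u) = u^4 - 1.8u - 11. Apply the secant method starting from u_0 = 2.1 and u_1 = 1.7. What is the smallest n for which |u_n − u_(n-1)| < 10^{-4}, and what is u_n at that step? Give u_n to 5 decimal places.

n = 6, u_n = 1.95183

h(2.1) = 4.6681000, h(1.7) = -5.7079000
u_2 = 1.7000000 − (-5.7079000)·(-0.4000000)/(-10.3760000) = 1.9200424;  |Δ| = 0.2200424
h(1.9200424) = -0.8653308
u_3 = 1.9200424 − (-0.8653308)·(0.2200424)/(4.8425692) = 1.9593623;  |Δ| = 0.0393199
h(1.9593623) = 0.2118423
u_4 = 1.9593623 − 0.2118423·(0.0393199)/(1.0771731) = 1.9516295;  |Δ| = 0.0077329
h(1.9516295) = -0.0055368
u_5 = 1.9516295 − (-0.0055368)·(-0.0077329)/(-0.2173791) = 1.9518264;  |Δ| = 0.0001970
h(1.9518264) = -0.0000340
u_6 = 1.9518264 − (-0.0000340)·(0.0001970)/(0.0055028) = 1.9518277;  |Δ| = 0.0000012
|u_6 − u_5| = 0.0000012 < 10^{-4}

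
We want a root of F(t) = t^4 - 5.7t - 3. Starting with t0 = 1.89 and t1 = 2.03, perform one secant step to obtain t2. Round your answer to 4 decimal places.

F(1.89) = -1.013102, F(2.03) = 2.410817
t2 = 2.030000 − 2.410817·(2.030000 − 1.890000) / (2.410817 − (-1.013102)) = 2.030000 − (0.337514)/(3.423918) = 1.931425

1.9314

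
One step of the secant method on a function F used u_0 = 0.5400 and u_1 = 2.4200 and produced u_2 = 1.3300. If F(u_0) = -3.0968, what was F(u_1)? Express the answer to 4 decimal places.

4.2728

The secant line through (0.5400, -3.0968) and (2.4200, F(u_1)) crosses zero at u_2 = 1.3300.
So (0.5400, -3.0968), (2.4200, F(u_1)), (1.3300, 0) are collinear:
F(u_1) = -3.0968 · (2.4200 − 1.3300) / (0.5400 − 1.3300) = -3.0968 · (1.090000)/(-0.790000) = 4.272800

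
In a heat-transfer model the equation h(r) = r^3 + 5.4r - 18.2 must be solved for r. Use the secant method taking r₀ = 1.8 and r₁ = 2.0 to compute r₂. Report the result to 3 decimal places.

h(1.8) = -2.64800, h(2.0) = 0.60000
r₂ = 2.00000 − 0.60000·(2.00000 − 1.80000) / (0.60000 − (-2.64800)) = 2.00000 − (0.12000)/(3.24800) = 1.96305

1.963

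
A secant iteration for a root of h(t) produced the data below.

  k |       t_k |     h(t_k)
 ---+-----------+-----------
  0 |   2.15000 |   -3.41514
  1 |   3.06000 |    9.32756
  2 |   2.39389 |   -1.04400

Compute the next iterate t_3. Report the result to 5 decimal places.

t_3 = 2.39389 − (-1.04400)·(2.39389 − 3.06000) / (-1.04400 − 9.32756)
   = 2.39389 − (0.6954188)/(-10.3715600) = 2.4609406

2.46094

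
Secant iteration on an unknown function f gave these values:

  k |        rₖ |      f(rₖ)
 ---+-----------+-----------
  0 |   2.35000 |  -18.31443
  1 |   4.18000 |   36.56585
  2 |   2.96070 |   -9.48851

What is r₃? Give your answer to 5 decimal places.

r₃ = 2.96070 − (-9.48851)·(2.96070 − 4.18000) / (-9.48851 − 36.56585)
   = 2.96070 − (11.5693402)/(-46.0543600) = 3.2119105

3.21191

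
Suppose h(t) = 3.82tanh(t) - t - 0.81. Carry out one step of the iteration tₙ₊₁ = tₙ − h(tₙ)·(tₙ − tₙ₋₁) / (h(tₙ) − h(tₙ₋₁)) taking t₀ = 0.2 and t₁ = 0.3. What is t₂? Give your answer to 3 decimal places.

0.299

h(0.2) = -0.25603, h(0.3) = 0.00281
t₂ = 0.30000 − 0.00281·(0.30000 − 0.20000) / (0.00281 − (-0.25603)) = 0.30000 − (0.00028)/(0.25884) = 0.29891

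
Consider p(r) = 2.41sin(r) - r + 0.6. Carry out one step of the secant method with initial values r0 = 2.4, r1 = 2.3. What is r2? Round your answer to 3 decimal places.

2.336

p(2.4) = -0.17213, p(2.3) = 0.09715
r2 = 2.30000 − 0.09715·(2.30000 − 2.40000) / (0.09715 − (-0.17213)) = 2.30000 − (-0.00971)/(0.26928) = 2.33608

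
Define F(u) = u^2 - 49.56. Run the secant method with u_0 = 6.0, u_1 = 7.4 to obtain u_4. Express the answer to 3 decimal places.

F(6.0) = -13.56000, F(7.4) = 5.20000
u_2 = 7.40000 − 5.20000·(7.40000 − 6.00000) / (5.20000 − (-13.56000)) = 7.40000 − (7.28000)/(18.76000) = 7.01194
F(7.01194) = -0.39269
u_3 = 7.01194 − (-0.39269)·(7.01194 − 7.40000) / (-0.39269 − 5.20000) = 7.01194 − (0.15239)/(-5.59269) = 7.03919
F(7.03919) = -0.00983
u_4 = 7.03919 − (-0.00983)·(7.03919 − 7.01194) / (-0.00983 − (-0.39269)) = 7.03919 − (-0.00027)/(0.38286) = 7.03989

7.040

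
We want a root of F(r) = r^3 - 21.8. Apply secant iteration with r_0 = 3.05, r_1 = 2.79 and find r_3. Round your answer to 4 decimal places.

F(3.05) = 6.572625, F(2.79) = -0.082361
r_2 = 2.790000 − (-0.082361)·(2.790000 − 3.050000) / (-0.082361 − 6.572625) = 2.790000 − (0.021414)/(-6.654986) = 2.793218
F(2.793218) = -0.007133
r_3 = 2.793218 − (-0.007133)·(2.793218 − 2.790000) / (-0.007133 − (-0.082361)) = 2.793218 − (-0.000023)/(0.075228) = 2.793523

2.7935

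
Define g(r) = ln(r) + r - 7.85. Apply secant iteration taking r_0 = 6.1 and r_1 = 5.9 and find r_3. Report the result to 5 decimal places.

g(6.1) = 0.0582888, g(5.9) = -0.1750476
r_2 = 5.9000000 − (-0.1750476)·(5.9000000 − 6.1000000) / (-0.1750476 − 0.0582888) = 5.9000000 − (0.0350095)/(-0.2333364) = 6.0500389
g(6.0500389) = 0.0001036
r_3 = 6.0500389 − 0.0001036·(6.0500389 − 5.9000000) / (0.0001036 − (-0.1750476)) = 6.0500389 − (0.0000155)/(0.1751512) = 6.0499502

6.04995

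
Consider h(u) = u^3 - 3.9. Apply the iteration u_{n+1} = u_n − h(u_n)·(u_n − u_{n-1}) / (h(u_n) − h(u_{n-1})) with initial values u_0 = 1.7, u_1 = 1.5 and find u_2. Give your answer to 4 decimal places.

h(1.7) = 1.013000, h(1.5) = -0.525000
u_2 = 1.500000 − (-0.525000)·(1.500000 − 1.700000) / (-0.525000 − 1.013000) = 1.500000 − (0.105000)/(-1.538000) = 1.568270

1.5683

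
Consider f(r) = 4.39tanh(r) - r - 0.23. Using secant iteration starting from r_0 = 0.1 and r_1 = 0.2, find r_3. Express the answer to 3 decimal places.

f(0.1) = 0.10754, f(0.2) = 0.43648
r_2 = 0.20000 − 0.43648·(0.20000 − 0.10000) / (0.43648 − 0.10754) = 0.20000 − (0.04365)/(0.32894) = 0.06731
f(0.06731) = -0.00228
r_3 = 0.06731 − (-0.00228)·(0.06731 − 0.20000) / (-0.00228 − 0.43648) = 0.06731 − (0.00030)/(-0.43876) = 0.06799

0.068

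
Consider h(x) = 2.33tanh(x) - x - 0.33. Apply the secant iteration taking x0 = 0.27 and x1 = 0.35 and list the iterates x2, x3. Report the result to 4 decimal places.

0.2573, 0.2579

h(0.27) = 0.014246, h(0.35) = 0.103755
x2 = 0.350000 − 0.103755·(0.350000 − 0.270000) / (0.103755 − 0.014246) = 0.350000 − (0.008300)/(0.089509) = 0.257268
h(0.257268) = -0.000718
x3 = 0.257268 − (-0.000718)·(0.257268 − 0.350000) / (-0.000718 − 0.103755) = 0.257268 − (0.000067)/(-0.104473) = 0.257905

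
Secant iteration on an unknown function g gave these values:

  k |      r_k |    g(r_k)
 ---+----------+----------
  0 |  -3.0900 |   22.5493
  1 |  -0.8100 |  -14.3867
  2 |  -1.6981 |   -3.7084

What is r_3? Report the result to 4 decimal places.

r_3 = -1.6981 − (-3.7084)·(-1.6981 − (-0.8100)) / (-3.7084 − (-14.3867))
   = -1.6981 − (3.293430)/(10.678300) = -2.006523

-2.0065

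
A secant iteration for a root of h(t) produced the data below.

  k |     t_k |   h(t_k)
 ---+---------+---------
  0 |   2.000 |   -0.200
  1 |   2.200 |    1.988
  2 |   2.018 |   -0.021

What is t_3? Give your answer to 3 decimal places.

2.020

t_3 = 2.018 − (-0.021)·(2.018 − 2.200) / (-0.021 − 1.988)
   = 2.018 − (0.00382)/(-2.00900) = 2.01990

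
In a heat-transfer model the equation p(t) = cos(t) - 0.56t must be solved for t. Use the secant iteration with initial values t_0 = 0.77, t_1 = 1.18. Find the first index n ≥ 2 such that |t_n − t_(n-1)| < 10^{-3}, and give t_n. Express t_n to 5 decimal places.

p(0.77) = 0.2867107, p(1.18) = -0.2798752
t_2 = 1.1800000 − (-0.2798752)·(0.4100000)/(-0.5665858) = 0.9774732;  |Δ| = 0.2025268
p(0.9774732) = 0.0117343
t_3 = 0.9774732 − 0.0117343·(-0.2025268)/(0.2916095) = 0.9856228;  |Δ| = 0.0081496
p(0.9856228) = 0.0003953
t_4 = 0.9856228 − 0.0003953·(0.0081496)/(-0.0113390) = 0.9859069;  |Δ| = 0.0002841
|t_4 − t_3| = 0.0002841 < 10^{-3}

n = 4, t_n = 0.98591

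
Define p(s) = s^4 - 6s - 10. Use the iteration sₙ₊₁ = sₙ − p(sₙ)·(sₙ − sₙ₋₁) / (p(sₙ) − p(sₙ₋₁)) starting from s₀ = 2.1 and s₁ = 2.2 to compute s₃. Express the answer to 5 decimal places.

2.19380

p(2.1) = -3.1519000, p(2.2) = 0.2256000
s₂ = 2.2000000 − 0.2256000·(2.2000000 − 2.1000000) / (0.2256000 − (-3.1519000)) = 2.2000000 − (0.0225600)/(3.3775000) = 2.1933205
p(2.1933205) = -0.0175231
s₃ = 2.1933205 − (-0.0175231)·(2.1933205 − 2.2000000) / (-0.0175231 − 0.2256000) = 2.1933205 − (0.0001170)/(-0.2431231) = 2.1938019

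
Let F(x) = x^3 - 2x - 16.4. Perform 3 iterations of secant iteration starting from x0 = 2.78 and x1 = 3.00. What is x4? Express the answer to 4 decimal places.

2.8022

F(2.78) = -0.475048, F(3.00) = 4.600000
x2 = 3.000000 − 4.600000·(3.000000 − 2.780000) / (4.600000 − (-0.475048)) = 3.000000 − (1.012000)/(5.075048) = 2.800593
F(2.800593) = -0.035235
x3 = 2.800593 − (-0.035235)·(2.800593 − 3.000000) / (-0.035235 − 4.600000) = 2.800593 − (0.007026)/(-4.635235) = 2.802109
F(2.802109) = -0.002581
x4 = 2.802109 − (-0.002581)·(2.802109 − 2.800593) / (-0.002581 − (-0.035235)) = 2.802109 − (-0.000004)/(0.032655) = 2.802229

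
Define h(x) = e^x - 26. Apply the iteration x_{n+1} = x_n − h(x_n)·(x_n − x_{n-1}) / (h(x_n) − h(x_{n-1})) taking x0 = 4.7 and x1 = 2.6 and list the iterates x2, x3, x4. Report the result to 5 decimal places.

2.87286, 3.40985, 3.22788

h(4.7) = 83.9471725, h(2.6) = -12.5362620
x2 = 2.6000000 − (-12.5362620)·(2.6000000 − 4.7000000) / (-12.5362620 − 83.9471725) = 2.6000000 − (26.3261501)/(-96.4834344) = 2.8728567
h(2.8728567) = -8.3125264
x3 = 2.8728567 − (-8.3125264)·(2.8728567 − 2.6000000) / (-8.3125264 − (-12.5362620)) = 2.8728567 − (-2.2681284)/(4.2237356) = 3.4098525
h(3.4098525) = 4.2607808
x4 = 3.4098525 − 4.2607808·(3.4098525 − 2.8728567) / (4.2607808 − (-8.3125264)) = 3.4098525 − (2.2880215)/(12.5733071) = 3.2278780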